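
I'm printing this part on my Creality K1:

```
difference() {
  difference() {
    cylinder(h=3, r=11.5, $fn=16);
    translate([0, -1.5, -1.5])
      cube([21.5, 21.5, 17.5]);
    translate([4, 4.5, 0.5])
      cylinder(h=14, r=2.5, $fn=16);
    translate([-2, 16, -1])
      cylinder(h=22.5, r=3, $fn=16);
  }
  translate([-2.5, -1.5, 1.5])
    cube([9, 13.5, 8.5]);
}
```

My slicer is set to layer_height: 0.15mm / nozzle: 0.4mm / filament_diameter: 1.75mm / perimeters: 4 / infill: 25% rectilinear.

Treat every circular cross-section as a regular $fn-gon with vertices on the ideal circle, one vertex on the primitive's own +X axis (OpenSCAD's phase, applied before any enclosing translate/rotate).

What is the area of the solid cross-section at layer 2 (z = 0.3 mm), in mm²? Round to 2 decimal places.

At z = 0.3 mm: the cylinder: section is a regular 16-gon, circumradius r=11.5 (area = (16/2)·11.500²·sin(360°/16) = 404.88 mm²); the 21.5×21.5 cube at (0, -1.5) contributes its full rectangle (area 462.25 mm²); the cylinder at (4, 4.5) is absent (z outside [0.5, 14.5]); the r=3 cylinder at (-2, 16) contributes a regular 16-gon of circumradius 3 (area = (16/2)·3.000²·sin(360°/16) = 27.55 mm²); After the difference (first − rest): starting from the r=11.5 cylinder (404.88 mm²), the 21.5×21.5 cube at (0, -1.5) partially overlaps it — only the 118.25 mm² overlap (of its 462.25 mm²) is removed, clipping the outline; the r=3 cylinder at (-2, 16) misses the remaining region (no effect) — area = 286.63 mm²; the cube at (-2.5, -1.5) does not reach this height (z outside [1.5, 10]); Taking the first minus the rest: none of the subtracted shapes is present at this height, so that combined region is unchanged — area = 286.63 mm². Overall, the cross-section is a single solid region. Net area = 286.63 mm².

286.63 mm²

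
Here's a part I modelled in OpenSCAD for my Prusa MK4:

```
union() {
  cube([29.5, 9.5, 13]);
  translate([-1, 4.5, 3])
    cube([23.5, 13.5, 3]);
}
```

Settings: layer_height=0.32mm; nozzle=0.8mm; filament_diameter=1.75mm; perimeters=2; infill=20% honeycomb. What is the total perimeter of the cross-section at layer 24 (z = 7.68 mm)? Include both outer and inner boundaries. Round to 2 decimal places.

At z = 7.68 mm: the cube is present — its section is the full 29.5×9.5 rectangle (perimeter 78.00 mm); the cube at (-1, 4.5) is absent (z outside [3, 6]); Taking the union: only the 29.5×9.5 cube is present, so the union is just that shape — boundary = 78.00 mm. Overall, the cross-section is a single solid region. Total boundary length (outer) = 78.00 mm.

78.00 mm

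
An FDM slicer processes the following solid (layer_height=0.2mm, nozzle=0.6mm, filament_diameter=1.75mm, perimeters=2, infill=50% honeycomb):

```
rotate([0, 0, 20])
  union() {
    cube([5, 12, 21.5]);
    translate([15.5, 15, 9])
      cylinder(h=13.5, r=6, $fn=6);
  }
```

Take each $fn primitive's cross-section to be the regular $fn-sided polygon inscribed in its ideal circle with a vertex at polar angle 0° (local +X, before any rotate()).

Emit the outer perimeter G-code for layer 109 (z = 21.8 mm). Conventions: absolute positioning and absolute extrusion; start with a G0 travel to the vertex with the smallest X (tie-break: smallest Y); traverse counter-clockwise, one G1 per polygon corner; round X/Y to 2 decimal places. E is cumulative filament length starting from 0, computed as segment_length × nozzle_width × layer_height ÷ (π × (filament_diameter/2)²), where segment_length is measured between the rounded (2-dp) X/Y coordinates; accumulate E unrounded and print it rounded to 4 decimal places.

G0 X3.80 Y17.34 Z21.80
G1 X8.39 Y13.49 E0.2989
G1 X14.03 Y15.54 E0.5983
G1 X15.07 Y21.45 E0.8977
G1 X10.48 Y25.31 E1.1969
G1 X4.84 Y23.25 E1.4964
G1 X3.80 Y17.34 E1.7958

At z = 21.8 mm: the cube is not intersected at this z (z outside [0, 21.5]); the r=6 cylinder at (15.5, 15) contributes a regular 6-gon of circumradius 6; Taking the union: only the r=6 cylinder at (15.5, 15) is present, so the union is just that shape — 1 connected region; (whole slice rotated 20° about Z — lengths, areas and connectivity unchanged). The outline is a single polygon with 6 vertices. Extrusion per mm of travel: 0.6 × 0.2 / (π × 0.875²) = 0.049890. Accumulating E over each segment gives final E = 1.7958.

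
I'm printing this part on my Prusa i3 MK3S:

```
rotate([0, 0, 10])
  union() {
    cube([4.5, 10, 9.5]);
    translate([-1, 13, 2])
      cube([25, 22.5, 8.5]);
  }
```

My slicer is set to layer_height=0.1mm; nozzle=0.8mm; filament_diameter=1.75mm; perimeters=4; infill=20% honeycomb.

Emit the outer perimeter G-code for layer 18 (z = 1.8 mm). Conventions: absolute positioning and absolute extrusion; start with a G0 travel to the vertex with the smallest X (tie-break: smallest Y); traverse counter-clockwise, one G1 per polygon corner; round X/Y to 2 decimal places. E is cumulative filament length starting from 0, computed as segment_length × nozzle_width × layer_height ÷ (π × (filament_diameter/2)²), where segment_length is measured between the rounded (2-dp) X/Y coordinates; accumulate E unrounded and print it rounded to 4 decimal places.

At z = 1.8 mm: the 4.5×10 cube contributes its full rectangle; the cube at (-1, 13) is not intersected at this z (z outside [2, 10.5]); Combining (union): only the 4.5×10 cube is present, so the union is just that shape — 1 connected region; (rotated 10° about Z; rotation is an isometry so areas/perimeters/island counts are preserved). The outline is a single polygon with 4 vertices. Extrusion per mm of travel: 0.8 × 0.1 / (π × 0.875²) = 0.033260. Accumulating E over each segment gives final E = 0.9649.

G0 X-1.74 Y9.85 Z1.80
G1 X0.00 Y0.00 E0.3327
G1 X4.43 Y0.78 E0.4823
G1 X2.70 Y10.63 E0.8149
G1 X-1.74 Y9.85 E0.9649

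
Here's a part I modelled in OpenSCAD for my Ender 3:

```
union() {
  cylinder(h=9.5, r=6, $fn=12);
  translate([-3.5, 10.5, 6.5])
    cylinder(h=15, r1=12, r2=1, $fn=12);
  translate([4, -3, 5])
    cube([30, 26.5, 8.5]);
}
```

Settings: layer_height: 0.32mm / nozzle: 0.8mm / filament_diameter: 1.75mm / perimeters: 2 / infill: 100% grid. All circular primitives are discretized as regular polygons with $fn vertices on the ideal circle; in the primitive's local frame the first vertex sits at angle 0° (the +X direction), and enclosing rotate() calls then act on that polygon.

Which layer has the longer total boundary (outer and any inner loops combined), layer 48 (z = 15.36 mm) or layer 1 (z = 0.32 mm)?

layer 1 (z = 0.32 mm)

Layer 48 (z = 15.36): the cylinder is not intersected at this z (z outside [0, 9.5]); the cone at (-3.5, 10.5) contributes a regular 12-gon of circumradius 5.503 (interpolated between r1=12 and r2=1 at t=0.591) (perimeter = 2·12·5.503·sin(180°/12) = 34.18 mm); the cube at (4, -3) does not reach this height (z outside [5, 13.5]); Merging all regions: only the cone at (-3.5, 10.5) is present, so the union is just that shape — boundary = 34.18 mm. So its perimeter = 34.18 mm. Layer 1 (z = 0.32): the r=6 cylinder contributes a regular 12-gon of circumradius 6 (perimeter = 2·12·6.000·sin(180°/12) = 37.27 mm); the cone at (-3.5, 10.5) does not reach this height (z outside [6.5, 21.5]); the cube at (4, -3) does not reach this height (z outside [5, 13.5]); Merging all regions: only the r=6 cylinder is present, so the union is just that shape — boundary = 37.27 mm. So its perimeter = 37.27 mm. Layer 1 is larger (37.27 vs 34.18 mm).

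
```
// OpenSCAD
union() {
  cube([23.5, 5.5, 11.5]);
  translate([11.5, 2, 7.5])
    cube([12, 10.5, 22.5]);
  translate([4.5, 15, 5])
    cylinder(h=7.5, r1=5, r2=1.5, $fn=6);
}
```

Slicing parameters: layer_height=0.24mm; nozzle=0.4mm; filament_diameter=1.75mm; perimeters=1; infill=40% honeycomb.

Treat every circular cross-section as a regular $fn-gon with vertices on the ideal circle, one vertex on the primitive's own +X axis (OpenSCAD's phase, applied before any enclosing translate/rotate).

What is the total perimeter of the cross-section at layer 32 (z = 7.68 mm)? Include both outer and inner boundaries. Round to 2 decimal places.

94.50 mm

At z = 7.68 mm: the cube (footprint 23.5×5.5) is included at this height (perimeter 58.00 mm); the cube at (11.5, 2) (footprint 12×10.5) is included at this height (perimeter 45.00 mm); the cone at (4.5, 15) contributes a regular 6-gon of circumradius 3.749 (interpolated between r1=5 and r2=1.5 at t=0.357) (perimeter = 2·6·3.749·sin(180°/6) = 22.50 mm); Combining (union): the regions partially overlap (shared area 42.00 mm²), so the edge portions inside another operand are dropped and the merged outline is re-measured after clipping — boundary = 94.50 mm. Overall, the cross-section has 2 separate islands. Total boundary length (outer) = 94.50 mm.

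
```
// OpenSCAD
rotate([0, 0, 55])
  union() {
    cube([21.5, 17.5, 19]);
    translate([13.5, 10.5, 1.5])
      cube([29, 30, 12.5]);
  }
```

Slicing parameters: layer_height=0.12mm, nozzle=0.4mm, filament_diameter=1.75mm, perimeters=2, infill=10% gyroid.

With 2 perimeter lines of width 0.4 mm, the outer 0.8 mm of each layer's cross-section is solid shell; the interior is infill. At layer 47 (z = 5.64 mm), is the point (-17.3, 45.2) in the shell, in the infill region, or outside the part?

shell

At z = 5.64 mm: the cube (footprint 21.5×17.5) is included at this height; the 29×30 cube at (13.5, 10.5) contributes its full rectangle; Merging all regions: the regions partially overlap (shared area 56.00 mm²), so overlapping operands fuse into one piece — 1 connected region; (rotated 55° about Z; rotation is an isometry so areas/perimeters/island counts are preserved). Overall, the cross-section is a single solid region. Undo the 55° rotation: the query point maps to (27.103, 40.097) in the un-rotated model frame. The nearest boundary edge runs (13.50, 40.50)→(42.50, 40.50); distance from the point to it = 0.40 mm. The point is inside the cross-section, 0.40 mm from the nearest boundary — within the 0.8 mm shell band (2 × 0.4).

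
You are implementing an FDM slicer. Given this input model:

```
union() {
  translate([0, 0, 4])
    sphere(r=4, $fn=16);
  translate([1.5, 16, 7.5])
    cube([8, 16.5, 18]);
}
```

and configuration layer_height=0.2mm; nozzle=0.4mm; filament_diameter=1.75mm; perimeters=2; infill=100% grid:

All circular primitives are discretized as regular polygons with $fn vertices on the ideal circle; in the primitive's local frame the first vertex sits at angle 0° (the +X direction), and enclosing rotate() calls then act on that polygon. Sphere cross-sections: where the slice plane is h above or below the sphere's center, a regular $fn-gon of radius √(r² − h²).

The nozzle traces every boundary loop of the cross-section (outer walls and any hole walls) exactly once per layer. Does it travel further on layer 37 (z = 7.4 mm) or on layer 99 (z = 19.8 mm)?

Layer 37 (z = 7.4): the sphere: section is a regular 16-gon, circumradius = √(r²−h²) = √(4²−3.4²) = 2.107 (perimeter = 2·16·2.107·sin(180°/16) = 13.15 mm); the cube at (1.5, 16) is not intersected at this z (z outside [7.5, 25.5]); Combining (union): only the r=4 sphere is present, so the union is just that shape — boundary = 13.15 mm. So its perimeter = 13.15 mm. Layer 99 (z = 19.8): the sphere does not reach this height (|z−center|=15.800 > r=4); the cube at (1.5, 16) (footprint 8×16.5) is included at this height (perimeter 49.00 mm); Taking the union: only the 8×16.5 cube at (1.5, 16) is present, so the union is just that shape — boundary = 49.00 mm. So its perimeter = 49.00 mm. Layer 99 is larger (49.00 vs 13.15 mm).

layer 99 (z = 19.8 mm)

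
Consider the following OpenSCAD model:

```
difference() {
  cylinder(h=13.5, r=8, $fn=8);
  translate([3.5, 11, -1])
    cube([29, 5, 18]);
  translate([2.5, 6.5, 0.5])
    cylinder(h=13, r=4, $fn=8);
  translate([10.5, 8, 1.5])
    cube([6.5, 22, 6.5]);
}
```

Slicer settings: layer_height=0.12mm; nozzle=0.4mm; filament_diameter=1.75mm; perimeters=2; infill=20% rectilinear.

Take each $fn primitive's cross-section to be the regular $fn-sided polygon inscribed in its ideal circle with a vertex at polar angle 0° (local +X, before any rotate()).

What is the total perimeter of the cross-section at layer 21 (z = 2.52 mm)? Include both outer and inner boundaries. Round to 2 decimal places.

At z = 2.52 mm: the r=8 cylinder gives a regular 8-gon of circumradius 8 (constant along its height) (perimeter = 2·8·8.000·sin(180°/8) = 48.98 mm); the cube at (3.5, 11) (footprint 29×5) is included at this height (perimeter 68.00 mm); the cylinder at (2.5, 6.5): section is a regular 8-gon, circumradius r=4 (perimeter = 2·8·4.000·sin(180°/8) = 24.49 mm); the 6.5×22 cube at (10.5, 8) contributes its full rectangle (perimeter 57.00 mm); After the difference (first − rest): starting from the r=8 cylinder, the 29×5 cube at (3.5, 11) misses the remaining region (no effect); the r=4 cylinder at (2.5, 6.5) partially overlaps it — only the 25.37 mm² overlap (of its 45.25 mm²) is removed, clipping the outline; the 6.5×22 cube at (10.5, 8) misses the remaining region (no effect) — boundary = 52.90 mm. Overall, the cross-section is a single solid region. Total boundary length (outer) = 52.90 mm.

52.90 mm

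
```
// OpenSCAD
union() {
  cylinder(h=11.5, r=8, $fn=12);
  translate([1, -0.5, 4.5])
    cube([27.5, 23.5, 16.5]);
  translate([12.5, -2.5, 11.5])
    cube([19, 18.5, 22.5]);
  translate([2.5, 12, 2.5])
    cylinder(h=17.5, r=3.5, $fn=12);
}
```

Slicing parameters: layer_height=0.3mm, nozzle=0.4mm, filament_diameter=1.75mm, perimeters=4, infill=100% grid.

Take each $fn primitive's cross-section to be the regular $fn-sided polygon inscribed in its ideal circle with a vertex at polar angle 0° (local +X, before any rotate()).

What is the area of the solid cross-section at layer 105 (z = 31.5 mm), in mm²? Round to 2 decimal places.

At z = 31.5 mm: the cylinder does not reach this height (z outside [0, 11.5]); the cube at (1, -0.5) is absent (z outside [4.5, 21]); the cube at (12.5, -2.5) is present — its section is the full 19×18.5 rectangle (area 351.50 mm²); the cylinder at (2.5, 12) is not intersected at this z (z outside [2.5, 20]); Taking the union: only the 19×18.5 cube at (12.5, -2.5) is present, so the union is just that shape — area = 351.50 mm². Overall, the cross-section is a single solid region. Net area = 351.50 mm².

351.50 mm²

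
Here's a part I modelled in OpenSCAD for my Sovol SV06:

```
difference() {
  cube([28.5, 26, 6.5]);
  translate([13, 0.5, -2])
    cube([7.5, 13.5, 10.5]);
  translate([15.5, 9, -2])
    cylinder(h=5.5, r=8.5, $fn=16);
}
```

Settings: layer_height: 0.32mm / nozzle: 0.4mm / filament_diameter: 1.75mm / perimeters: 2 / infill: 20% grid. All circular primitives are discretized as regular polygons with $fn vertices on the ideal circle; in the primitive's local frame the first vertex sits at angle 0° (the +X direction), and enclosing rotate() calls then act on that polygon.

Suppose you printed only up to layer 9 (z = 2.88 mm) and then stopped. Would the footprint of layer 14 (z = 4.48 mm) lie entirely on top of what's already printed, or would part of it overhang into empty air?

part overhangs

Compare the two slices. At z = 2.88: the cube is present — its section is the full 28.5×26 rectangle (area 741.00 mm²); the cube at (13, 0.5) is present — its section is the full 7.5×13.5 rectangle (area 101.25 mm²); the cylinder at (15.5, 9): section is a regular 16-gon, circumradius r=8.5 (area = (16/2)·8.500²·sin(360°/16) = 221.19 mm²); After the difference (first − rest): starting from the 28.5×26 cube (741.00 mm²), the 7.5×13.5 cube at (13, 0.5) lies wholly inside it (removes its full 101.25 mm² and its 42.00 mm outline becomes a hole wall); the r=8.5 cylinder at (15.5, 9) partially overlaps it — only the 123.77 mm² overlap (of its 221.19 mm²) is removed, clipping the outline — area = 515.98 mm². At z = 4.48: the cube (footprint 28.5×26) is included at this height (area 741.00 mm²); the 7.5×13.5 cube at (13, 0.5) contributes its full rectangle (area 101.25 mm²); the cylinder at (15.5, 9) is absent (z outside [-2, 3.5]); Taking the first minus the rest: starting from the 28.5×26 cube (741.00 mm²), the 7.5×13.5 cube at (13, 0.5) lies wholly inside it (removes its full 101.25 mm² and its 42.00 mm outline becomes a hole wall) — area = 639.75 mm². Checking containment: at z = 4.48 the cross-section extends beyond the z = 2.88 cross-section by about 123.77 mm².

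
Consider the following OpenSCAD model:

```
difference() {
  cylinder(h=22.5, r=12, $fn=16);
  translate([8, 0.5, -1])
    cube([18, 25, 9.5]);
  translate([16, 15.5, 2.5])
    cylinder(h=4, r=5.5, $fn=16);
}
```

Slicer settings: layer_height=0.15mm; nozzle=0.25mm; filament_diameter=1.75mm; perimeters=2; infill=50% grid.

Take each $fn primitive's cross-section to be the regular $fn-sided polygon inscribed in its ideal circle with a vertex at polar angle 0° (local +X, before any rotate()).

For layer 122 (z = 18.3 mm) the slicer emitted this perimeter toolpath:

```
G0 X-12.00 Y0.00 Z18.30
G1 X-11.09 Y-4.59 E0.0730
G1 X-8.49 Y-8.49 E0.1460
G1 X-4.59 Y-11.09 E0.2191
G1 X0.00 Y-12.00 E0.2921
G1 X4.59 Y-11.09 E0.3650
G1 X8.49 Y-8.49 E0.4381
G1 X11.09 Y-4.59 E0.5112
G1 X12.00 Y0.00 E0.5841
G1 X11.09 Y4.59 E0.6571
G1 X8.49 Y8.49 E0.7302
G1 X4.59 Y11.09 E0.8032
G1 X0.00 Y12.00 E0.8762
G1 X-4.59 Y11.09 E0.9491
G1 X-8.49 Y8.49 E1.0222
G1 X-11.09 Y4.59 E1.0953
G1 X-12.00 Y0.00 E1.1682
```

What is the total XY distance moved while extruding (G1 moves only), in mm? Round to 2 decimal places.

Sum the Euclidean lengths of each G1 segment: total = 74.93 mm.

74.93 mm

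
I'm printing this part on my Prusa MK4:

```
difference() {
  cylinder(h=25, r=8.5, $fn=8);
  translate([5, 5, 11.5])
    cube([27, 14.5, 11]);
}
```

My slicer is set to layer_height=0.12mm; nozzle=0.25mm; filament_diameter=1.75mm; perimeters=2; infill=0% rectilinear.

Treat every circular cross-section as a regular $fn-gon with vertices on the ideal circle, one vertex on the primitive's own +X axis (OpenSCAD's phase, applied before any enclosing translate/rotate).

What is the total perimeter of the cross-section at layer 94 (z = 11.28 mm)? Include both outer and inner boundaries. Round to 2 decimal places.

At z = 11.28 mm: the r=8.5 cylinder contributes a regular 8-gon of circumradius 8.5 (perimeter = 2·8·8.500·sin(180°/8) = 52.04 mm); the cube at (5, 5) does not reach this height (z outside [11.5, 22.5]); Subtracting the remaining from the first: none of the subtracted shapes is present at this height, so the r=8.5 cylinder is unchanged — boundary = 52.04 mm. Overall, the cross-section is a single solid region. Total boundary length (outer) = 52.04 mm.

52.04 mm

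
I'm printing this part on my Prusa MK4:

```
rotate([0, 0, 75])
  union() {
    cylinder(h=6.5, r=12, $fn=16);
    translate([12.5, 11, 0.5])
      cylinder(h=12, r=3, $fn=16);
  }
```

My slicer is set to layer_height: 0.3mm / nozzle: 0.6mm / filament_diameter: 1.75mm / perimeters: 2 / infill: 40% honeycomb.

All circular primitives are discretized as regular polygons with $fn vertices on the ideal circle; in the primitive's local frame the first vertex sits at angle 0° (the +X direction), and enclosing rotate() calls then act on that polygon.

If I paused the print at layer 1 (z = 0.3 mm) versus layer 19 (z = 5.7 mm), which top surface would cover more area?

Layer 1 (z = 0.3): the r=12 cylinder gives a regular 16-gon of circumradius 12 (constant along its height) (area = (16/2)·12.000²·sin(360°/16) = 440.85 mm²); the cylinder at (12.5, 11) is absent (z outside [0.5, 12.5]); Taking the union: only the r=12 cylinder is present, so the union is just that shape — area = 440.85 mm²; (rotated 75° about Z; rotation is an isometry so areas/perimeters/island counts are preserved). So its area = 440.85 mm². Layer 19 (z = 5.7): the r=12 cylinder contributes a regular 16-gon of circumradius 12 (area = (16/2)·12.000²·sin(360°/16) = 440.85 mm²); the r=3 cylinder at (12.5, 11) gives a regular 16-gon of circumradius 3 (constant along its height) (area = (16/2)·3.000²·sin(360°/16) = 27.55 mm²); Taking the union: the 2 present regions are separate (no shared area or edge), so areas and boundary lengths simply add and each stays a separate island — area = 468.40 mm²; (rotated 75° about Z; rotation is an isometry so areas/perimeters/island counts are preserved). So its area = 468.40 mm². Layer 19 is larger (468.40 vs 440.85 mm²).

layer 19 (z = 5.7 mm)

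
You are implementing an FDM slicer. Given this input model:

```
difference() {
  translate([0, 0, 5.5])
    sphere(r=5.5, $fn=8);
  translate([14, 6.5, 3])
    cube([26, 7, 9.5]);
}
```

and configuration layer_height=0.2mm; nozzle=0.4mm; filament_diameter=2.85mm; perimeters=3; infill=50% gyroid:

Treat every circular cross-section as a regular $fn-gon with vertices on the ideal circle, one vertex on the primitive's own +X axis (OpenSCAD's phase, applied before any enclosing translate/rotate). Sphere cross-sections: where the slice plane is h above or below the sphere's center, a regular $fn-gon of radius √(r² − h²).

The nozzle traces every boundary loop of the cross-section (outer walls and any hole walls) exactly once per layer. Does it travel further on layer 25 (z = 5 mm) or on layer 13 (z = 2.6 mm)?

layer 25 (z = 5 mm)

Layer 25 (z = 5): the sphere: section is a regular 8-gon, circumradius = √(r²−h²) = √(5.5²−0.5²) = 5.477 (perimeter = 2·8·5.477·sin(180°/8) = 33.54 mm); the cube at (14, 6.5) (footprint 26×7) is included at this height (perimeter 66.00 mm); After the difference (first − rest): starting from the r=5.5 sphere, the 26×7 cube at (14, 6.5) misses the remaining region (no effect) — boundary = 33.54 mm. So its perimeter = 33.54 mm. Layer 13 (z = 2.6): the r=5.5 sphere slices to a regular 8-gon of circumradius 4.673 (√(r²−h²) with h=2.9 from center) (perimeter = 2·8·4.673·sin(180°/8) = 28.61 mm); the cube at (14, 6.5) does not reach this height (z outside [3, 12.5]); Taking the first minus the rest: none of the subtracted shapes is present at this height, so the r=5.5 sphere is unchanged — boundary = 28.61 mm. So its perimeter = 28.61 mm. Layer 25 is larger (33.54 vs 28.61 mm).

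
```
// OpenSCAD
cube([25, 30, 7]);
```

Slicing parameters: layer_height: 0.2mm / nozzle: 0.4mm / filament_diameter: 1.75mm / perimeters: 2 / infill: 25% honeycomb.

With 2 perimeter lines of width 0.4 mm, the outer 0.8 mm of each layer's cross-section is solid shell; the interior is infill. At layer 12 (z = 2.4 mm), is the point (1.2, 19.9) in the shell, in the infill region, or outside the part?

At z = 2.4 mm: the 25×30 cube contributes its full rectangle. Overall, the cross-section is a single solid region. The nearest boundary edge runs (0.00, 30.00)→(0.00, 0.00); distance from the point to it = 1.20 mm. The point is inside the cross-section and 1.20 mm from the nearest boundary — more than the 0.8 mm shell width (2 × 0.4), so it's in the infill interior.

infill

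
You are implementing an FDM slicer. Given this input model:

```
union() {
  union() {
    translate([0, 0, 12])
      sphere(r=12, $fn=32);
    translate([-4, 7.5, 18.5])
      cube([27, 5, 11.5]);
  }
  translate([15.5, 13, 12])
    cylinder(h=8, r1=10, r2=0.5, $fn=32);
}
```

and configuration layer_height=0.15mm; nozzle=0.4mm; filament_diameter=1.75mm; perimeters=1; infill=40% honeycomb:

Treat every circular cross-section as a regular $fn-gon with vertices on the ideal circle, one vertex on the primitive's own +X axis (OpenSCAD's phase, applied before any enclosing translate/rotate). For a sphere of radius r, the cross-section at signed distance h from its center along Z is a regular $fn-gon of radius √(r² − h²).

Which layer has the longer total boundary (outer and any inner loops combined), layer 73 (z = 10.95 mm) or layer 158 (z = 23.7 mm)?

layer 158 (z = 23.7 mm)

Layer 73 (z = 10.95): the sphere: section is a regular 32-gon, circumradius = √(r²−h²) = √(12²−1.05²) = 11.954 (perimeter = 2·32·11.954·sin(180°/32) = 74.99 mm); the cube at (-4, 7.5) is absent (z outside [18.5, 30]); Taking the union: only the r=12 sphere is present, so the union is just that shape — boundary = 74.99 mm; the cone at (15.5, 13) does not reach this height (z outside [12, 20]); Combining (union): only that combined region is present, so the union is just that shape — boundary = 74.99 mm. So its perimeter = 74.99 mm. Layer 158 (z = 23.7): the r=12 sphere slices to a regular 32-gon of circumradius 2.666 (√(r²−h²) with h=11.7 from center) (perimeter = 2·32·2.666·sin(180°/32) = 16.73 mm); the 27×5 cube at (-4, 7.5) contributes its full rectangle (perimeter 64.00 mm); Combining (union): the 2 present regions are separate (no shared area or edge), so areas and boundary lengths simply add and each stays a separate island — boundary = 80.73 mm; the cone at (15.5, 13) is absent (z outside [12, 20]); Taking the union: only the result so far is present, so the union is just that shape — boundary = 80.73 mm. So its perimeter = 80.73 mm. Layer 158 is larger (80.73 vs 74.99 mm).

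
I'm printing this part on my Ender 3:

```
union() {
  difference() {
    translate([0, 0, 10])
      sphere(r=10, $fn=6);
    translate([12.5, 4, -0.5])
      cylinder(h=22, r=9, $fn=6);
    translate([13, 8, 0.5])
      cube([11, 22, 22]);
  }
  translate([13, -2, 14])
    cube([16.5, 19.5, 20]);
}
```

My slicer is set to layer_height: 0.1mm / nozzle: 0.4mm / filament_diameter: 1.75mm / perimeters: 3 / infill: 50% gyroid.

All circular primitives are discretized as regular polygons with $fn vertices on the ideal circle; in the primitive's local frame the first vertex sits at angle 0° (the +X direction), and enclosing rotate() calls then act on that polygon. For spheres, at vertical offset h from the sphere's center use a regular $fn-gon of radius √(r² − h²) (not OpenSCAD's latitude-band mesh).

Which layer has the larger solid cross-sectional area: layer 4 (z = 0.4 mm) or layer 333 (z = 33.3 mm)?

layer 333 (z = 33.3 mm)

Layer 4 (z = 0.4): the r=10 sphere slices to a regular 6-gon of circumradius 2.800 (√(r²−h²) with h=9.6 from center) (area = (6/2)·2.800²·sin(360°/6) = 20.37 mm²); the r=9 cylinder at (12.5, 4) contributes a regular 6-gon of circumradius 9 (area = (6/2)·9.000²·sin(360°/6) = 210.44 mm²); the cube at (13, 8) is not intersected at this z (z outside [0.5, 22.5]); Subtracting the remaining from the first: starting from the r=10 sphere (20.37 mm²), the r=9 cylinder at (12.5, 4) misses the remaining region (no effect) — area = 20.37 mm²; the cube at (13, -2) does not reach this height (z outside [14, 34]); Merging all regions: only that combined region is present, so the union is just that shape — area = 20.37 mm². So its area = 20.37 mm². Layer 333 (z = 33.3): the sphere is not intersected at this z (|z−center|=23.300 > r=10); the cylinder at (12.5, 4) is not intersected at this z (z outside [-0.5, 21.5]); the cube at (13, 8) does not reach this height (z outside [0.5, 22.5]); Subtracting the remaining from the first: the first operand is absent here, so nothing remains; the 16.5×19.5 cube at (13, -2) contributes its full rectangle (area 321.75 mm²); Merging all regions: only the 16.5×19.5 cube at (13, -2) is present, so the union is just that shape — area = 321.75 mm². So its area = 321.75 mm². Layer 333 is larger (321.75 vs 20.37 mm²).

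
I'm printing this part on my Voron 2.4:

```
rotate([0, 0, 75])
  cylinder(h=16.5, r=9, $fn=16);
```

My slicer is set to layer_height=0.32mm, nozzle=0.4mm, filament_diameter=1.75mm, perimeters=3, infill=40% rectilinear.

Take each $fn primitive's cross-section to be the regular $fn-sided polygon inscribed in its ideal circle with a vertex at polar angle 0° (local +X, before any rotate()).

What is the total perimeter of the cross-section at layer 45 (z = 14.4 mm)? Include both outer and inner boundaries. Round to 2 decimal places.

56.19 mm

At z = 14.4 mm: the r=9 cylinder contributes a regular 16-gon of circumradius 9 (perimeter = 2·16·9.000·sin(180°/16) = 56.19 mm); (rotated 75° about Z; rotation is an isometry so areas/perimeters/island counts are preserved). Overall, the cross-section is a single solid region. Total boundary length (outer) = 56.19 mm.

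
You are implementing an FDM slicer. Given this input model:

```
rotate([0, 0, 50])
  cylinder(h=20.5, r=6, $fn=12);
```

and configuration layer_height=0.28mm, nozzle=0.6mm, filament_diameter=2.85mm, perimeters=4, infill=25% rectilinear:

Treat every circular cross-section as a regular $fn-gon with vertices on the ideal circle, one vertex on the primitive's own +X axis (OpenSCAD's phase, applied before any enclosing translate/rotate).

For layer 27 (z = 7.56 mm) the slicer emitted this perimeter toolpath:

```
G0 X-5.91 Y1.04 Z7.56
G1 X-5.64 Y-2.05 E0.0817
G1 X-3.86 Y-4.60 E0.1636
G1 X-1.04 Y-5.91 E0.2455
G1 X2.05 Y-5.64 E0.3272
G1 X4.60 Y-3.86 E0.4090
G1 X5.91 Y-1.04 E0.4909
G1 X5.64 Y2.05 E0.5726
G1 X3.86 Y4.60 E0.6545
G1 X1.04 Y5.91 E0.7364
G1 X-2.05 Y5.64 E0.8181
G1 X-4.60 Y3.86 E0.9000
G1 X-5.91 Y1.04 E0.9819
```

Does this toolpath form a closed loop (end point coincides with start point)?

Start point (G0): (-5.91, 1.04). End point (last G1): the path returns to the start — closed.

yes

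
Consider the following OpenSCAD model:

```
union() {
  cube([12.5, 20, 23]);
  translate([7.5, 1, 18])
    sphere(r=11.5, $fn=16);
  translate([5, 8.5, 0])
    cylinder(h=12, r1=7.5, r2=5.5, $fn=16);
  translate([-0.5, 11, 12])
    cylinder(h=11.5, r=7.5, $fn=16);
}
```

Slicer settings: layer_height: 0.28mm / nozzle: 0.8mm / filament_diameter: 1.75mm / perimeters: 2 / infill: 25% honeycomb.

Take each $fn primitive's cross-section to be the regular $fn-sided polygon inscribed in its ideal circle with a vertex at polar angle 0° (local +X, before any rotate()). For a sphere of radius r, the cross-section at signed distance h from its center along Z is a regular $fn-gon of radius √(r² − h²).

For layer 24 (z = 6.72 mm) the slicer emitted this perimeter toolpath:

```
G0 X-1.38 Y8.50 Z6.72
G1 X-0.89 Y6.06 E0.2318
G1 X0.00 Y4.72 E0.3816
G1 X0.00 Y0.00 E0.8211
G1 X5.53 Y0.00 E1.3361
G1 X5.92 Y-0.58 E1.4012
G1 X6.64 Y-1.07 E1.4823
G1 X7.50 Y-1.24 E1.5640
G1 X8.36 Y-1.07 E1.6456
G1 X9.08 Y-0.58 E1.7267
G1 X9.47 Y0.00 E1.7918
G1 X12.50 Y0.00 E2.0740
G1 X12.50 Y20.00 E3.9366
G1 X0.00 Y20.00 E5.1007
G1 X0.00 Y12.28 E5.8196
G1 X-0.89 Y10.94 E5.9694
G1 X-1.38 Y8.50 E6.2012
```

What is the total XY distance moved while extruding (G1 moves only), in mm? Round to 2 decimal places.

66.59 mm

Sum the Euclidean lengths of each G1 segment: total = 66.59 mm.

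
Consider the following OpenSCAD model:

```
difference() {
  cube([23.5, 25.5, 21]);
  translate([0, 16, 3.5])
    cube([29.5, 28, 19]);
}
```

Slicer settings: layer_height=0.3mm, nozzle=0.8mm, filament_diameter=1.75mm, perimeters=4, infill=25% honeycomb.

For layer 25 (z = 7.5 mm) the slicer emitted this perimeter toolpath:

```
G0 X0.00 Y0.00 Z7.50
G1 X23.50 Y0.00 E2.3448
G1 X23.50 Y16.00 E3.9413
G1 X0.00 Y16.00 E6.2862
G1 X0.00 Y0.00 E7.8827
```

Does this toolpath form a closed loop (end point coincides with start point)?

Start point (G0): (0.00, 0.00). End point (last G1): the path returns to the start — closed.

yes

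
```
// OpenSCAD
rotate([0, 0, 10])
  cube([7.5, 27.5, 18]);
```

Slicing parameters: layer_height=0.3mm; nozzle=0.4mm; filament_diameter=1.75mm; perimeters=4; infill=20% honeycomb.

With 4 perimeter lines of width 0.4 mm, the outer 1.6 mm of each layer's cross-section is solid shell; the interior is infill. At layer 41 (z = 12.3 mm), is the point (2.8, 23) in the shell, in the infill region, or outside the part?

At z = 12.3 mm: the cube (footprint 7.5×27.5) is included at this height; (rotated 10° about Z; rotation is an isometry so areas/perimeters/island counts are preserved). Overall, the cross-section is a single solid region. Undo the 10° rotation: the query point maps to (6.751, 22.164) in the un-rotated model frame. The nearest boundary edge runs (7.50, 0.00)→(7.50, 27.50); distance from the point to it = 0.75 mm. The point is inside the cross-section, 0.75 mm from the nearest boundary — within the 1.6 mm shell band (4 × 0.4).

shell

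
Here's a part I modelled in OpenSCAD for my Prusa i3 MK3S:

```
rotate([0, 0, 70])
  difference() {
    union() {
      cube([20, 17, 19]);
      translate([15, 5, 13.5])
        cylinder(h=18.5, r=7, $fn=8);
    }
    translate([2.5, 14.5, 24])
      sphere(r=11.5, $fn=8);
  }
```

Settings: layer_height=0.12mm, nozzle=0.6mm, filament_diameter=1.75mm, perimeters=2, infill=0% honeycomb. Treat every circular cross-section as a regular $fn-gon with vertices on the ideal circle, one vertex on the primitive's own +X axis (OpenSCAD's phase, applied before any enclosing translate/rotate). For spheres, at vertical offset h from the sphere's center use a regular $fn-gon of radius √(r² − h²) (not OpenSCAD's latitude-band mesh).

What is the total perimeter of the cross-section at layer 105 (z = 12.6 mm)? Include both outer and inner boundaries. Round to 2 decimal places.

At z = 12.6 mm: the cube (footprint 20×17) is included at this height (perimeter 74.00 mm); the cylinder at (15, 5) is absent (z outside [13.5, 32]); Combining (union): only the 20×17 cube is present, so the union is just that shape — boundary = 74.00 mm; the r=11.5 sphere at (2.5, 14.5) slices to a regular 8-gon of circumradius 1.513 (√(r²−h²) with h=11.4 from center) (perimeter = 2·8·1.513·sin(180°/8) = 9.27 mm); Subtracting the remaining from the first: starting from that combined region, the r=11.5 sphere at (2.5, 14.5) lies wholly inside it (removes its full 6.48 mm² and its 9.27 mm outline becomes a hole wall) — boundary (outer + 1 inner loop) = 83.27 mm; (rotated 70° about Z; rotation is an isometry so areas/perimeters/island counts are preserved). Overall, the cross-section is one region with 1 hole. Total boundary length (outer + inner) = 83.27 mm.

83.27 mm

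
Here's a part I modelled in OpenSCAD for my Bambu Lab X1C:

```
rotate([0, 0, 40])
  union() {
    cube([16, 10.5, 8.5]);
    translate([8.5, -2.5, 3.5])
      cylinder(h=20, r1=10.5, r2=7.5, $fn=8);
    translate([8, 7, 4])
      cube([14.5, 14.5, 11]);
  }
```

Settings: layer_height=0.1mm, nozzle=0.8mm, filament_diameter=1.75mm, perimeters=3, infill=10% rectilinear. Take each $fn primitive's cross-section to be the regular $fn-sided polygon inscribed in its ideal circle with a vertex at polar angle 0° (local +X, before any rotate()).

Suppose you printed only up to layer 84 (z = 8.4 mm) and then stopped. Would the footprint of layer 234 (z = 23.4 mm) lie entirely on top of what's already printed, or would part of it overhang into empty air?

entirely on top

Compare the two slices. At z = 8.4: the 16×10.5 cube contributes its full rectangle (area 168.00 mm²); the cone at (8.5, -2.5) contributes a regular 8-gon of circumradius 9.765 (interpolated between r1=10.5 and r2=7.5 at t=0.245) (area = (8/2)·9.765²·sin(360°/8) = 269.71 mm²); the 14.5×14.5 cube at (8, 7) contributes its full rectangle (area 210.25 mm²); Merging all regions: the regions partially overlap — summed areas 647.96 mm² minus the doubly-counted overlap 114.73 mm² gives 533.23 mm² — area = 533.23 mm²; (rotated 40° about Z; rotation is an isometry so areas/perimeters/island counts are preserved). At z = 23.4: the cube does not reach this height (z outside [0, 8.5]); the cone at (8.5, -2.5): at t=0.995 of its height the radius interpolates to r₁+(r₂−r₁)t = 7.515, giving a regular 8-gon of that circumradius (area = (8/2)·7.515²·sin(360°/8) = 159.74 mm²); the cube at (8, 7) is absent (z outside [4, 15]); Combining (union): only the cone at (8.5, -2.5) is present, so the union is just that shape — area = 159.74 mm²; (whole slice rotated 40° about Z — lengths, areas and connectivity unchanged). Checking containment: the cross-section at z = 23.4 is a subset of the cross-section at z = 8.4.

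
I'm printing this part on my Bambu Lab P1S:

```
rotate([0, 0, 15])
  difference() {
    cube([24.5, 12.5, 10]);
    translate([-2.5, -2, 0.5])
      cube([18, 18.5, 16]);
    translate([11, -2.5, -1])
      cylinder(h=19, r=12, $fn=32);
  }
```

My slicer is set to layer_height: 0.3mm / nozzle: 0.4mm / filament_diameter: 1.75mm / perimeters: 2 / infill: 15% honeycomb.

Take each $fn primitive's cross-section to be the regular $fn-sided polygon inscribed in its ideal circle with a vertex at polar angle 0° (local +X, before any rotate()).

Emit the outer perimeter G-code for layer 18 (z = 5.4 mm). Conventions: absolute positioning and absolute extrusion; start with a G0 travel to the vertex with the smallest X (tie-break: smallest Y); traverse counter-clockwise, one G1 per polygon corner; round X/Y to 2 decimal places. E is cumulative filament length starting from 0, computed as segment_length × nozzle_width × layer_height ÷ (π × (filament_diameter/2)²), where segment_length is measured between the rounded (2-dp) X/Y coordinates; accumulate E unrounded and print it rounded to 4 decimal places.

G0 X11.74 Y16.09 Z5.40
G1 X12.74 Y12.33 E0.1941
G1 X12.84 Y12.33 E0.1991
G1 X15.13 Y11.80 E0.3164
G1 X17.27 Y10.82 E0.4338
G1 X19.18 Y9.45 E0.5511
G1 X20.79 Y7.74 E0.6682
G1 X21.95 Y5.88 E0.7776
G1 X23.67 Y6.34 E0.8664
G1 X20.43 Y18.42 E1.4904
G1 X11.74 Y16.09 E1.9393

At z = 5.4 mm: the 24.5×12.5 cube contributes its full rectangle; the 18×18.5 cube at (-2.5, -2) contributes its full rectangle; the r=12 cylinder at (11, -2.5) contributes a regular 32-gon of circumradius 12; Taking the first minus the rest: starting from the 24.5×12.5 cube, the 18×18.5 cube at (-2.5, -2) partially overlaps it — only the 193.75 mm² overlap (of its 333.00 mm²) is removed, clipping the outline; the r=12 cylinder at (11, -2.5) partially overlaps it — only the 41.41 mm² overlap (of its 449.49 mm²) is removed, clipping the outline — 1 connected region; (whole slice rotated 15° about Z — lengths, areas and connectivity unchanged). The outline is a single polygon with 10 vertices. Extrusion per mm of travel: 0.4 × 0.3 / (π × 0.875²) = 0.049890. Accumulating E over each segment gives final E = 1.9393.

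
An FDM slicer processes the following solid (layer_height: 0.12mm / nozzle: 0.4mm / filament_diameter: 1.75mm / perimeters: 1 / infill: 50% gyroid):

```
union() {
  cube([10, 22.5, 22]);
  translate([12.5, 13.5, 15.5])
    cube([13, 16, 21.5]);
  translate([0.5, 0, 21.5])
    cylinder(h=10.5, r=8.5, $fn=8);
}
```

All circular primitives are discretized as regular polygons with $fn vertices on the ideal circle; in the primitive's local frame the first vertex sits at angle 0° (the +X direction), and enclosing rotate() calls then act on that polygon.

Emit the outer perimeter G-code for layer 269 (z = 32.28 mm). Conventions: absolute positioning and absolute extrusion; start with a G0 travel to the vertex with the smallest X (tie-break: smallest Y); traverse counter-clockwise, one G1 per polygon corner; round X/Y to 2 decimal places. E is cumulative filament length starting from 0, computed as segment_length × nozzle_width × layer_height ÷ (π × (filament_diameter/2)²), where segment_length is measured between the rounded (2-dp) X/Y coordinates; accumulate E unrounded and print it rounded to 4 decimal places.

At z = 32.28 mm: the cube does not reach this height (z outside [0, 22]); the 13×16 cube at (12.5, 13.5) contributes its full rectangle; the cylinder at (0.5, 0) is not intersected at this z (z outside [21.5, 32]); Merging all regions: only the 13×16 cube at (12.5, 13.5) is present, so the union is just that shape — 1 connected region. The outline is a single polygon with 4 vertices. Extrusion per mm of travel: 0.4 × 0.12 / (π × 0.875²) = 0.019956. Accumulating E over each segment gives final E = 1.1575.

G0 X12.50 Y13.50 Z32.28
G1 X25.50 Y13.50 E0.2594
G1 X25.50 Y29.50 E0.5787
G1 X12.50 Y29.50 E0.8382
G1 X12.50 Y13.50 E1.1575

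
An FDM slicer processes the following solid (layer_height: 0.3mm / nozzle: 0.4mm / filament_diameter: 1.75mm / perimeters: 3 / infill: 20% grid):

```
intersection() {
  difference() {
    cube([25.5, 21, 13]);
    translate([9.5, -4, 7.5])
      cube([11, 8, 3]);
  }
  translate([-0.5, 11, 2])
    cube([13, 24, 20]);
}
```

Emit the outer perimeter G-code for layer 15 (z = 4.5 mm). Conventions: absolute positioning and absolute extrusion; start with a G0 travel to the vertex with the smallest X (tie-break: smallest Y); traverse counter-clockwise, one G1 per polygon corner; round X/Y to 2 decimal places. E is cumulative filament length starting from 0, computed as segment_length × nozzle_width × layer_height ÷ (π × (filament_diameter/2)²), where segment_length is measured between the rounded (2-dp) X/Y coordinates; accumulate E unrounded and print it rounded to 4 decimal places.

At z = 4.5 mm: the 25.5×21 cube contributes its full rectangle; the cube at (9.5, -4) does not reach this height (z outside [7.5, 10.5]); After the difference (first − rest): none of the subtracted shapes is present at this height, so the 25.5×21 cube is unchanged — 1 connected region; the cube at (-0.5, 11) (footprint 13×24) is included at this height; Keeping only the common overlap: the 13×24 cube at (-0.5, 11) partially overlaps that combined region; clipping to the common part keeps 125.00 mm² — 1 connected region. The outline is a single polygon with 4 vertices. Extrusion per mm of travel: 0.4 × 0.3 / (π × 0.875²) = 0.049890. Accumulating E over each segment gives final E = 2.2451.

G0 X0.00 Y11.00 Z4.50
G1 X12.50 Y11.00 E0.6236
G1 X12.50 Y21.00 E1.1225
G1 X0.00 Y21.00 E1.7462
G1 X0.00 Y11.00 E2.2451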